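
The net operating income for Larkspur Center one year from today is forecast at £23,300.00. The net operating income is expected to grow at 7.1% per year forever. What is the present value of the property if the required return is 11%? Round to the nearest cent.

£597435.90

Growing perpetuity: P = D₁ / (r − g) = £23,300.0000 / (0.11 − 0.071) = £597,435.90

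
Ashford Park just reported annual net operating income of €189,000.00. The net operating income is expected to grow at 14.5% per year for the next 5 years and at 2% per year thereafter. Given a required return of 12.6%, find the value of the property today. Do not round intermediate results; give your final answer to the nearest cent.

D_1 = 216405.00000
D_2 = 247783.72500
D_3 = 283712.36513
D_4 = 324850.65807
D_5 = 371954.00349
Terminal value at year 5: TV = D_5×(1+g_2)/(r−g_2) = 379393.08356/0.106 = 3579180.03356
P_0 = D_1/(1+r)^1 + D_2/(1+r)^2 + D_3/(1+r)^3 + D_4/(1+r)^4 + D_5/(1+r)^5 + TV/(1+r)^5
    = 192189.16519 + 195432.14400 + 198729.84447 + 202083.18998 + 205493.11948 + 1977386.62136 = 2971314.08447

€2971314.08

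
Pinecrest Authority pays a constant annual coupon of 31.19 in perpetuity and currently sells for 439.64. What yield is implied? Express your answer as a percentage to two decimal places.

7.09%

P = C/r ⇒ r = C/P = 31.19/439.64 = 0.070944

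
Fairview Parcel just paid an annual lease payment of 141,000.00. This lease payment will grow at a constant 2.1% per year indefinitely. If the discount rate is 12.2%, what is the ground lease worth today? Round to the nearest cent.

D₁ = D₀ × (1 + g) = 141,000.00 × 1.021 = 143,961.0000
Growing perpetuity: P = D₁ / (r − g) = 143,961.0000 / (0.122 − 0.021) = 1,425,356.44

1425356.44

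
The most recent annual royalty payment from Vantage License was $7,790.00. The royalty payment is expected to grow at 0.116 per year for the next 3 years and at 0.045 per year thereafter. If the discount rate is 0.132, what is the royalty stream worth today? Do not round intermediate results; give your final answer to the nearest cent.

D_1 = 8693.64000
D_2 = 9702.10224
D_3 = 10827.54610
Terminal value at year 3: TV = D_3×(1+g_2)/(r−g_2) = 11314.78567/0.087 = 130055.00775
P_0 = D_1/(1+r)^1 + D_2/(1+r)^2 + D_3/(1+r)^3 + TV/(1+r)^3
    = 7679.89399 + 7571.34425 + 7464.32879 + 89657.74234 = 112373.30937

$112373.31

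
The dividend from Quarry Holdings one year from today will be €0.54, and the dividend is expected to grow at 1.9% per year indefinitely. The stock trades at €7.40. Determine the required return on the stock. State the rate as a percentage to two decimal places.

P = D₁/(r − g) ⇒ r = D₁/P + g = €0.5400/€7.40 + 0.019 = 0.072973 + 0.019 = 0.091973

9.20%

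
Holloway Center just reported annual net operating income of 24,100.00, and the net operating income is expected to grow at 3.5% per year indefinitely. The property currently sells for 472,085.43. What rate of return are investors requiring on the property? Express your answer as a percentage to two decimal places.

D₁ = 24,100.00 × 1.035 = 24,943.5000
P = D₁/(r − g) ⇒ r = D₁/P + g = 24,943.5000/472,085.43 + 0.035 = 0.052837 + 0.035 = 0.087837

8.78%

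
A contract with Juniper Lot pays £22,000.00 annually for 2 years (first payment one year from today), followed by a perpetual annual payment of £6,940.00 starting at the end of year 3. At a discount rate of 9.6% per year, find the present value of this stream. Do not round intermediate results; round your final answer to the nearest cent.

£98569.84

PV of 2-year annuity: £22,000.00 × [1 − (1+0.096)^−2] / 0.096 = 38387.76706
Perpetuity value at year 2: £6,940.00 / 0.096 = 72291.66667
PV of perpetuity: 72291.66667 / (1+0.096)^2 = 60182.07106
Total PV = 38387.76706 + 60182.07106 = 98569.83812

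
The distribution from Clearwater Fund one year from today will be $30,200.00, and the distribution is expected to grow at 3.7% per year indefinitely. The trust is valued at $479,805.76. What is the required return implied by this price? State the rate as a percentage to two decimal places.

9.99%

P = D₁/(r − g) ⇒ r = D₁/P + g = $30,200.0000/$479,805.76 + 0.037 = 0.062942 + 0.037 = 0.099942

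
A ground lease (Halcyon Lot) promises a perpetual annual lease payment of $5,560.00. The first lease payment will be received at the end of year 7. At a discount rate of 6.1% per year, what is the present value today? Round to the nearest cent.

Value at end of year 6: C / r = $5,560.00 / 0.061 = $91,147.5410
Discount to today: PV = $91,147.5410 / (1 + 0.061)^6 = $91,147.5410 / 1.426567 = $63,892.91

$63892.91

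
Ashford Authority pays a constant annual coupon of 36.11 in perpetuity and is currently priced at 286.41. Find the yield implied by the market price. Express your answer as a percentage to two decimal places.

P = C/r ⇒ r = C/P = 36.11/286.41 = 0.126078

12.61%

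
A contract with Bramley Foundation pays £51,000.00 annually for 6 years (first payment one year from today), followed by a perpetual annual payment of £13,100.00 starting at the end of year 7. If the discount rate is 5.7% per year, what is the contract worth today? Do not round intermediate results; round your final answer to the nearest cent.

PV of 6-year annuity: £51,000.00 × [1 − (1+0.057)^−6] / 0.057 = 253164.84991
Perpetuity value at year 6: £13,100.00 / 0.057 = 229824.56140
PV of perpetuity: 229824.56140 / (1+0.057)^6 = 164795.94309
Total PV = 253164.84991 + 164795.94309 = 417960.79300

£417960.79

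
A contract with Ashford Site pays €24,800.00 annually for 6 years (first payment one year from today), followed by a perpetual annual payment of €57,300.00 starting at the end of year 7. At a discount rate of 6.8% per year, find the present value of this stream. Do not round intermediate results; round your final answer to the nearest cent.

€686773.40

PV of 6-year annuity: €24,800.00 × [1 − (1+0.068)^−6] / 0.068 = 118943.58847
Perpetuity value at year 6: €57,300.00 / 0.068 = 842647.05882
PV of perpetuity: 842647.05882 / (1+0.068)^6 = 567829.81611
Total PV = 118943.58847 + 567829.81611 = 686773.40458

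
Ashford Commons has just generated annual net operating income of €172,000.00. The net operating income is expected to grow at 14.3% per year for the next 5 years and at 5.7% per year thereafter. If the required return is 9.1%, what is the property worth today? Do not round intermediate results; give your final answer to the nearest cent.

€7739952.50

D_1 = 196596.00000
D_2 = 224709.22800
D_3 = 256842.64760
D_4 = 293571.14621
D_5 = 335551.82012
Terminal value at year 5: TV = D_5×(1+g_2)/(r−g_2) = 354678.27387/0.034 = 10431713.93725
P_0 = D_1/(1+r)^1 + D_2/(1+r)^2 + D_3/(1+r)^3 + D_4/(1+r)^4 + D_5/(1+r)^5 + TV/(1+r)^5
    = 180197.98350 + 188786.70499 + 197784.78809 + 207211.74407 + 217088.01418 + 6748883.26445 = 7739952.49928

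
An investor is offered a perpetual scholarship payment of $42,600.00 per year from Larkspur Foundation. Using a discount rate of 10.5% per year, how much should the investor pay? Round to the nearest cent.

$405714.29

Level perpetuity: PV = C / r = $42,600.00 / 0.105 = $405,714.29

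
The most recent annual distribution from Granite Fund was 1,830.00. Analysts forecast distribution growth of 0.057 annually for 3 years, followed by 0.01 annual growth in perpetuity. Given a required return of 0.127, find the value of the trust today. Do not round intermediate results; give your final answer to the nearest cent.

17868.68

D_1 = 1934.31000
D_2 = 2044.56567
D_3 = 2161.10591
Terminal value at year 3: TV = D_3×(1+g_2)/(r−g_2) = 2182.71697/0.117 = 18655.70062
P_0 = D_1/(1+r)^1 + D_2/(1+r)^2 + D_3/(1+r)^3 + TV/(1+r)^3
    = 1716.33540 + 1609.73072 + 1509.74745 + 13032.86257 = 17868.67614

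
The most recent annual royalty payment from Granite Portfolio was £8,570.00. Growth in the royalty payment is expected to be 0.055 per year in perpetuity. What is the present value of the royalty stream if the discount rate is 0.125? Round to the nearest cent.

£129162.14

D₁ = D₀ × (1 + g) = £8,570.00 × 1.055 = £9,041.3500
Growing perpetuity: P = D₁ / (r − g) = £9,041.3500 / (0.125 − 0.055) = £129,162.14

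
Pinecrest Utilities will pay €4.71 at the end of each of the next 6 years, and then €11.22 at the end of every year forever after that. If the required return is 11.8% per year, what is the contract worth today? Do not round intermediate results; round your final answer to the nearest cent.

€68.17

PV of 6-year annuity: €4.71 × [1 − (1+0.118)^−6] / 0.118 = 19.47492
Perpetuity value at year 6: €11.22 / 0.118 = 95.08475
PV of perpetuity: 95.08475 / (1+0.118)^6 = 48.69227
Total PV = 19.47492 + 48.69227 = 68.16719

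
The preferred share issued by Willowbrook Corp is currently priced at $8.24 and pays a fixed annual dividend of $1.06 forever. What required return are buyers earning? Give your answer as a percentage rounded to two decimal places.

12.86%

P = C/r ⇒ r = C/P = $1.06/$8.24 = 0.128641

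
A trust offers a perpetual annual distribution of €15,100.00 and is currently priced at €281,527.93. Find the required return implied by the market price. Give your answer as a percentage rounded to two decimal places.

5.36%

P = C/r ⇒ r = C/P = €15,100.00/€281,527.93 = 0.053636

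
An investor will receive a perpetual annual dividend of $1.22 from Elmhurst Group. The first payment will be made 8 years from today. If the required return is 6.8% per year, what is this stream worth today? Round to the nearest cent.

Value at end of year 7: C / r = $1.22 / 0.068 = $17.9412
Discount to today: PV = $17.9412 / (1 + 0.068)^7 = $17.9412 / 1.584889 = $11.32

$11.32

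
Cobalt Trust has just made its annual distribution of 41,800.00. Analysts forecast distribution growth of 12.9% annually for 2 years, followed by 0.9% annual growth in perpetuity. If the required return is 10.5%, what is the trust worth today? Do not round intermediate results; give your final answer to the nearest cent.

544970.26

D_1 = 47192.20000
D_2 = 53279.99380
Terminal value at year 2: TV = D_2×(1+g_2)/(r−g_2) = 53759.51374/0.096 = 559994.93484
P_0 = D_1/(1+r)^1 + D_2/(1+r)^2 + TV/(1+r)^2
    = 42707.87330 + 43635.46512 + 458626.91987 = 544970.25830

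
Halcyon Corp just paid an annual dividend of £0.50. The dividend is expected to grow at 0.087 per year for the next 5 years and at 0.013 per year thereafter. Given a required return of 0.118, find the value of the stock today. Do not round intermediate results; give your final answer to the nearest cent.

D_1 = 0.54350
D_2 = 0.59078
D_3 = 0.64218
D_4 = 0.69805
D_5 = 0.75878
Terminal value at year 5: TV = D_5×(1+g_2)/(r−g_2) = 0.76865/0.105 = 7.32045
P_0 = D_1/(1+r)^1 + D_2/(1+r)^2 + D_3/(1+r)^3 + D_4/(1+r)^4 + D_5/(1+r)^5 + TV/(1+r)^5
    = 0.48614 + 0.47266 + 0.45955 + 0.44681 + 0.43442 + 4.19111 = 6.49068

£6.49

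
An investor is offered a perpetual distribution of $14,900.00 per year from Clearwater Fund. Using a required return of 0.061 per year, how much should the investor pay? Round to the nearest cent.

$244262.30

Level perpetuity: PV = C / r = $14,900.00 / 0.061 = $244,262.30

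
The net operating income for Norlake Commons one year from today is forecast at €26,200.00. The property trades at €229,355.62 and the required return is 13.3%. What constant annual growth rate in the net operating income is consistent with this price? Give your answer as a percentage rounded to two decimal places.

1.88%

P = D₁/(r−g) ⇒ g = r − D₁/P = 0.133 − €26,200.00/€229,355.62 = 0.018767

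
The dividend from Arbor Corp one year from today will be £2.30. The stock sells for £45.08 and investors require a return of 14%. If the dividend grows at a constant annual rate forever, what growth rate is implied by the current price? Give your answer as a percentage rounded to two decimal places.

8.90%

P = D₁/(r−g) ⇒ g = r − D₁/P = 0.14 − £2.30/£45.08 = 0.088980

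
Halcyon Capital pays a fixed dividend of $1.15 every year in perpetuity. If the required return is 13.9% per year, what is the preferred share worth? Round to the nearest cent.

Level perpetuity: PV = C / r = $1.15 / 0.139 = $8.27

$8.27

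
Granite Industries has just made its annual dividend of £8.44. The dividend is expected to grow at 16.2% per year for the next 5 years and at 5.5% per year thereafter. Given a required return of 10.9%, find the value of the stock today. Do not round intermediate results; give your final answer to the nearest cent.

D_1 = 9.80728
D_2 = 11.39606
D_3 = 13.24222
D_4 = 15.38746
D_5 = 17.88023
Terminal value at year 5: TV = D_5×(1+g_2)/(r−g_2) = 18.86364/0.054 = 349.32670
P_0 = D_1/(1+r)^1 + D_2/(1+r)^2 + D_3/(1+r)^3 + D_4/(1+r)^4 + D_5/(1+r)^5 + TV/(1+r)^5
    = 8.84335 + 9.26599 + 9.70881 + 10.17281 + 10.65897 + 208.24475 = 256.89468

£256.89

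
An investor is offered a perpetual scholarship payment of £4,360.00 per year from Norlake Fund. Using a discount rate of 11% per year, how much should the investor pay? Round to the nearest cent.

£39636.36

Level perpetuity: PV = C / r = £4,360.00 / 0.11 = £39,636.36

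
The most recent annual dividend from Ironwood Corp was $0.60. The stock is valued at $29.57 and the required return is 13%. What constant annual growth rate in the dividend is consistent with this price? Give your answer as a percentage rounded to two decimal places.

P = D₀(1+g)/(r−g) ⇒ P(r−g) = D₀(1+g) ⇒ g(P+D₀) = P·r − D₀
g = (P·r − D₀)/(P + D₀) = ($29.57×0.13 − $0.60) / ($29.57 + $0.60) = 0.107527

10.75%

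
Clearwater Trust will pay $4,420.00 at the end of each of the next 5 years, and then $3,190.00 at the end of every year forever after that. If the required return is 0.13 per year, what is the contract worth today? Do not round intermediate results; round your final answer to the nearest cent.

PV of 5-year annuity: $4,420.00 × [1 − (1+0.13)^−5] / 0.13 = 15546.16218
Perpetuity value at year 5: $3,190.00 / 0.13 = 24538.46154
PV of perpetuity: 24538.46154 / (1+0.13)^5 = 13318.49381
Total PV = 15546.16218 + 13318.49381 = 28864.65599

$28864.66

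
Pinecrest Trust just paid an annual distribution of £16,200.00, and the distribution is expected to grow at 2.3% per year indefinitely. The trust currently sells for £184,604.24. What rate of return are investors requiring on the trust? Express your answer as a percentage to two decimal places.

11.28%

D₁ = £16,200.00 × 1.023 = £16,572.6000
P = D₁/(r − g) ⇒ r = D₁/P + g = £16,572.6000/£184,604.24 + 0.023 = 0.089774 + 0.023 = 0.112774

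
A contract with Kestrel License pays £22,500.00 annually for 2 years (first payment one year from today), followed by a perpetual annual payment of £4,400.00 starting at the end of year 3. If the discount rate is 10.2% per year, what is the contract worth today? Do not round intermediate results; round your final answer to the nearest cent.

£74466.37

PV of 2-year annuity: £22,500.00 × [1 − (1+0.102)^−2] / 0.102 = 38945.02983
Perpetuity value at year 2: £4,400.00 / 0.102 = 43137.25490
PV of perpetuity: 43137.25490 / (1+0.102)^2 = 35521.33796
Total PV = 38945.02983 + 35521.33796 = 74466.36778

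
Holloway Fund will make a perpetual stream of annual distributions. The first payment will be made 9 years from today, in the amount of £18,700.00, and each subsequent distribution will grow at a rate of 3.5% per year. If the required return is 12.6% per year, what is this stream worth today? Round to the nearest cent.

£79523.06

Value at end of year 8: C₁ / (r − g) = £18,700.00 / (0.126 − 0.035) = £205,494.5055
Discount to today: PV = £205,494.5055 / (1 + 0.126)^8 = £205,494.5055 / 2.584087 = £79,523.06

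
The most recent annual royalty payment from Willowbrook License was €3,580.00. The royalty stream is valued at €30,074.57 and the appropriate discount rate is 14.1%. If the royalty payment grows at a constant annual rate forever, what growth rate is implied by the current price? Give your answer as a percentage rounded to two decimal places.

1.96%

P = D₀(1+g)/(r−g) ⇒ P(r−g) = D₀(1+g) ⇒ g(P+D₀) = P·r − D₀
g = (P·r − D₀)/(P + D₀) = (€30,074.57×0.141 − €3,580.00) / (€30,074.57 + €3,580.00) = 0.019626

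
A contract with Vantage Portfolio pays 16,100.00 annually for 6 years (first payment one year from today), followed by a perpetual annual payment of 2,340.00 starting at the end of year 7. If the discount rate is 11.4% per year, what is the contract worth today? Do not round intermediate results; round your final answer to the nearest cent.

78073.84

PV of 6-year annuity: 16,100.00 × [1 − (1+0.114)^−6] / 0.114 = 67333.95049
Perpetuity value at year 6: 2,340.00 / 0.114 = 20526.31579
PV of perpetuity: 20526.31579 / (1+0.114)^6 = 10739.89069
Total PV = 67333.95049 + 10739.89069 = 78073.84118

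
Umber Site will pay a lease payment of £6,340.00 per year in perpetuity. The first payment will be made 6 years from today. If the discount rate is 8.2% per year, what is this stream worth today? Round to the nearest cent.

£52136.17

Value at end of year 5: C / r = £6,340.00 / 0.082 = £77,317.0732
Discount to today: PV = £77,317.0732 / (1 + 0.082)^5 = £77,317.0732 / 1.482983 = £52,136.17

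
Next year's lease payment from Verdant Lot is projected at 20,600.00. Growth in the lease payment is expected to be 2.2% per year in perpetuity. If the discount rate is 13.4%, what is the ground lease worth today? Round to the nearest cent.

Growing perpetuity: P = D₁ / (r − g) = 20,600.0000 / (0.134 − 0.022) = 183,928.57

183928.57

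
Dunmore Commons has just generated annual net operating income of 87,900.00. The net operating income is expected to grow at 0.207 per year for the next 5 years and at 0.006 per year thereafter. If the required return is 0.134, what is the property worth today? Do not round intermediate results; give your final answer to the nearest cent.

D_1 = 106095.30000
D_2 = 128057.02710
D_3 = 154564.83171
D_4 = 186559.75187
D_5 = 225177.62051
Terminal value at year 5: TV = D_5×(1+g_2)/(r−g_2) = 226528.68623/0.128 = 1769755.36121
P_0 = D_1/(1+r)^1 + D_2/(1+r)^2 + D_3/(1+r)^3 + D_4/(1+r)^4 + D_5/(1+r)^5 + TV/(1+r)^5
    = 93558.46561 + 99581.18870 + 105991.61796 + 112814.71153 + 120077.03423 + 943730.44091 = 1475753.45894

1475753.46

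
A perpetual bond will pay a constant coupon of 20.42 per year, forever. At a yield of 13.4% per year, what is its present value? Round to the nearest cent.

152.39

Level perpetuity: PV = C / r = 20.42 / 0.134 = 152.39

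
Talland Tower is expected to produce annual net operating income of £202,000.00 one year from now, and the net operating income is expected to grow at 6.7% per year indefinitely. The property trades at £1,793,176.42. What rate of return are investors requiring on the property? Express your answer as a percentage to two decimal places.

P = D₁/(r − g) ⇒ r = D₁/P + g = £202,000.0000/£1,793,176.42 + 0.067 = 0.112649 + 0.067 = 0.179649

17.96%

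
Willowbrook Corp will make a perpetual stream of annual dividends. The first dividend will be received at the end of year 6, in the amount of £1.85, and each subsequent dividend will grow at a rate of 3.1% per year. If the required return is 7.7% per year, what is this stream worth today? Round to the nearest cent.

£27.75

Value at end of year 5: C₁ / (r − g) = £1.85 / (0.077 − 0.031) = £40.2174
Discount to today: PV = £40.2174 / (1 + 0.077)^5 = £40.2174 / 1.449034 = £27.75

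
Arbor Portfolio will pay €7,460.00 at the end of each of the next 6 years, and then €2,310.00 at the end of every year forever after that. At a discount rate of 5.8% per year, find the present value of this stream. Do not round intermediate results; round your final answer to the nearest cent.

€65311.72

PV of 6-year annuity: €7,460.00 × [1 − (1+0.058)^−6] / 0.058 = 36914.88461
Perpetuity value at year 6: €2,310.00 / 0.058 = 39827.58621
PV of perpetuity: 39827.58621 / (1+0.058)^6 = 28396.83776
Total PV = 36914.88461 + 28396.83776 = 65311.72236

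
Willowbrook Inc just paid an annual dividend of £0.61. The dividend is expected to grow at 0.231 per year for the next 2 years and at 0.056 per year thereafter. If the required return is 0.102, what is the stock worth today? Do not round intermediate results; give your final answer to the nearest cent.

£18.92

D_1 = 0.75091
D_2 = 0.92437
Terminal value at year 2: TV = D_2×(1+g_2)/(r−g_2) = 0.97613/0.046 = 21.22032
P_0 = D_1/(1+r)^1 + D_2/(1+r)^2 + TV/(1+r)^2
    = 0.68141 + 0.76117 + 17.47386 = 18.91644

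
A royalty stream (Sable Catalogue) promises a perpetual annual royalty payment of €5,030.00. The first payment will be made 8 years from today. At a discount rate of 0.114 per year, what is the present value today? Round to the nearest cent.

Value at end of year 7: C / r = €5,030.00 / 0.114 = €44,122.8070
Discount to today: PV = €44,122.8070 / (1 + 0.114)^7 = €44,122.8070 / 2.129101 = €20,723.68

€20723.68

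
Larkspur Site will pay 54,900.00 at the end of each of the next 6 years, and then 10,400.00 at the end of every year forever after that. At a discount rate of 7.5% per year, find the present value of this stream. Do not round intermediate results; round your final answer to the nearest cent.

347542.83

PV of 6-year annuity: 54,900.00 × [1 − (1+0.075)^−6] / 0.075 = 257692.16848
Perpetuity value at year 6: 10,400.00 / 0.075 = 138666.66667
PV of perpetuity: 138666.66667 / (1+0.075)^6 = 89850.66389
Total PV = 257692.16848 + 89850.66389 = 347542.83238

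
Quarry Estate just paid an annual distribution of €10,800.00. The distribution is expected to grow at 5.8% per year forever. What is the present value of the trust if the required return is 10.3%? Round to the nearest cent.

€253920.00

D₁ = D₀ × (1 + g) = €10,800.00 × 1.058 = €11,426.4000
Growing perpetuity: P = D₁ / (r − g) = €11,426.4000 / (0.103 − 0.058) = €253,920.00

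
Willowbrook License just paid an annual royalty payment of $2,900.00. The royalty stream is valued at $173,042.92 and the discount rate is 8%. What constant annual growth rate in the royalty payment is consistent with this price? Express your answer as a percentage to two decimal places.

6.22%

P = D₀(1+g)/(r−g) ⇒ P(r−g) = D₀(1+g) ⇒ g(P+D₀) = P·r − D₀
g = (P·r − D₀)/(P + D₀) = ($173,042.92×0.08 − $2,900.00) / ($173,042.92 + $2,900.00) = 0.062199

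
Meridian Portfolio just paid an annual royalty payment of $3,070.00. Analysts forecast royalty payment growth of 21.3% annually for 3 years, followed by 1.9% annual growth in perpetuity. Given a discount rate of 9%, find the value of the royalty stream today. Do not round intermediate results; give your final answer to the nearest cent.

$72172.91

D_1 = 3723.91000
D_2 = 4517.10283
D_3 = 5479.24573
Terminal value at year 3: TV = D_3×(1+g_2)/(r−g_2) = 5583.35140/0.071 = 78638.75214
P_0 = D_1/(1+r)^1 + D_2/(1+r)^2 + D_3/(1+r)^3 + TV/(1+r)^3
    = 3416.43119 + 3801.95508 + 4230.98304 + 60723.54529 = 72172.91460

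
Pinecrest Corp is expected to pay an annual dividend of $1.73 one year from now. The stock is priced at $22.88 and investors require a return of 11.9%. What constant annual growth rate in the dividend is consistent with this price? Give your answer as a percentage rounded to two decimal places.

P = D₁/(r−g) ⇒ g = r − D₁/P = 0.119 − $1.73/$22.88 = 0.043388

4.34%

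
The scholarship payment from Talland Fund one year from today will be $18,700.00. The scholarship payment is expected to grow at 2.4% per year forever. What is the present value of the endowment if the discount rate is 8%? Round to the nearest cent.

$333928.57

Growing perpetuity: P = D₁ / (r − g) = $18,700.0000 / (0.08 − 0.024) = $333,928.57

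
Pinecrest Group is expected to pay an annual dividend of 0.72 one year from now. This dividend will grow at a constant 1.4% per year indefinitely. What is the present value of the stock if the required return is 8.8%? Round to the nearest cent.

9.73

Growing perpetuity: P = D₁ / (r − g) = 0.7200 / (0.088 − 0.014) = 9.73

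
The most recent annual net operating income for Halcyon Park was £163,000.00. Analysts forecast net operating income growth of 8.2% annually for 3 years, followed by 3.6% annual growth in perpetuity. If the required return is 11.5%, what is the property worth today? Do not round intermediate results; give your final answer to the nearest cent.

D_1 = 176366.00000
D_2 = 190828.01200
D_3 = 206475.90898
Terminal value at year 3: TV = D_3×(1+g_2)/(r−g_2) = 213909.04171/0.079 = 2707709.38870
P_0 = D_1/(1+r)^1 + D_2/(1+r)^2 + D_3/(1+r)^3 + TV/(1+r)^3
    = 158175.78475 + 153494.34897 + 148951.46689 + 1953338.22408 = 2413959.82470

£2413959.82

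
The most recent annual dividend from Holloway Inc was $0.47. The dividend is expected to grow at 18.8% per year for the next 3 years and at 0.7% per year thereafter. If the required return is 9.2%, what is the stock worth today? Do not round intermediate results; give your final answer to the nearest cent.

D_1 = 0.55836
D_2 = 0.66333
D_3 = 0.78804
Terminal value at year 3: TV = D_3×(1+g_2)/(r−g_2) = 0.79355/0.085 = 9.33593
P_0 = D_1/(1+r)^1 + D_2/(1+r)^2 + D_3/(1+r)^3 + TV/(1+r)^3
    = 0.51132 + 0.55627 + 0.60517 + 7.16952 = 8.84228

$8.84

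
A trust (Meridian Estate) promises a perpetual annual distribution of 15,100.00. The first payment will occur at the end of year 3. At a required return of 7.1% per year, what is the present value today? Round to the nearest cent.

Value at end of year 2: C / r = 15,100.00 / 0.071 = 212,676.0563
Discount to today: PV = 212,676.0563 / (1 + 0.071)^2 = 212,676.0563 / 1.147041 = 185,412.78

185412.78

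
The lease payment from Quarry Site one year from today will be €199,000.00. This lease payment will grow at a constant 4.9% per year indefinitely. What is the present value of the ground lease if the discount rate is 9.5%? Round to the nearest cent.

Growing perpetuity: P = D₁ / (r − g) = €199,000.0000 / (0.095 − 0.049) = €4,326,086.96

€4326086.96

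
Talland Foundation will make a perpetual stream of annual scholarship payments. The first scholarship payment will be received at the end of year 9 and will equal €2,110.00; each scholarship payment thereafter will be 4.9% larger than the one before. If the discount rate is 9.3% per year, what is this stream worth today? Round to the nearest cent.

€23543.36

Value at end of year 8: C₁ / (r − g) = €2,110.00 / (0.093 − 0.049) = €47,954.5455
Discount to today: PV = €47,954.5455 / (1 + 0.093)^8 = €47,954.5455 / 2.036861 = €23,543.36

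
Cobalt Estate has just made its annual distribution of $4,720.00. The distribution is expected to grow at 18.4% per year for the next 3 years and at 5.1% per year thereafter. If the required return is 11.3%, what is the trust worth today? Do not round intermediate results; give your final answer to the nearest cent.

$112366.00

D_1 = 5588.48000
D_2 = 6616.76032
D_3 = 7834.24422
Terminal value at year 3: TV = D_3×(1+g_2)/(r−g_2) = 8233.79067/0.062 = 132803.07539
P_0 = D_1/(1+r)^1 + D_2/(1+r)^2 + D_3/(1+r)^3 + TV/(1+r)^3
    = 5021.09614 + 5341.39966 + 5682.13585 + 96321.36740 = 112365.99906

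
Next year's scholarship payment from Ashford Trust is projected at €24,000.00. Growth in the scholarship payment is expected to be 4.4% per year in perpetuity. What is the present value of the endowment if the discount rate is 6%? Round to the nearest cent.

€1500000.00

Growing perpetuity: P = D₁ / (r − g) = €24,000.0000 / (0.06 − 0.044) = €1,500,000.00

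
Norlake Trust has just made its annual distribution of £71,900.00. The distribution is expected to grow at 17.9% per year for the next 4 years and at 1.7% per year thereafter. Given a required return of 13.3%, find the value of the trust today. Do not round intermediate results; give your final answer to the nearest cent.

D_1 = 84770.10000
D_2 = 99943.94790
D_3 = 117833.91457
D_4 = 138926.18528
Terminal value at year 4: TV = D_4×(1+g_2)/(r−g_2) = 141287.93043/0.116 = 1217999.40028
P_0 = D_1/(1+r)^1 + D_2/(1+r)^2 + D_3/(1+r)^3 + D_4/(1+r)^4 + TV/(1+r)^4
    = 74819.15269 + 77856.82350 + 81017.82428 + 84307.16224 + 739141.24139 = 1057142.20410

£1057142.20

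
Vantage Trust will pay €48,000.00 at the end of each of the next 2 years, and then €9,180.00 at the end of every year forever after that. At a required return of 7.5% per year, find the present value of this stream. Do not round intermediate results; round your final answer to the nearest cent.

PV of 2-year annuity: €48,000.00 × [1 − (1+0.075)^−2] / 0.075 = 86187.12818
Perpetuity value at year 2: €9,180.00 / 0.075 = 122400.00000
PV of perpetuity: 122400.00000 / (1+0.075)^2 = 105916.71174
Total PV = 86187.12818 + 105916.71174 = 192103.83991

€192103.84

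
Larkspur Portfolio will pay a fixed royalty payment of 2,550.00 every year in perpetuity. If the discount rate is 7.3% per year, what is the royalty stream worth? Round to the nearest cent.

Level perpetuity: PV = C / r = 2,550.00 / 0.073 = 34,931.51

34931.51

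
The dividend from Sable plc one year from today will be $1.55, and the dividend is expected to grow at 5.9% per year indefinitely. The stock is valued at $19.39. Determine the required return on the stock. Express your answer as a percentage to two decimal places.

13.89%

P = D₁/(r − g) ⇒ r = D₁/P + g = $1.5500/$19.39 + 0.059 = 0.079938 + 0.059 = 0.138938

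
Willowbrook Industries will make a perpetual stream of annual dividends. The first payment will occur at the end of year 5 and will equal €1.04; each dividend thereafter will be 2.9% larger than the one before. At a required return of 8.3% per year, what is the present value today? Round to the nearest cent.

Value at end of year 4: C₁ / (r − g) = €1.04 / (0.083 − 0.029) = €19.2593
Discount to today: PV = €19.2593 / (1 + 0.083)^4 = €19.2593 / 1.375669 = €14.00

€14.00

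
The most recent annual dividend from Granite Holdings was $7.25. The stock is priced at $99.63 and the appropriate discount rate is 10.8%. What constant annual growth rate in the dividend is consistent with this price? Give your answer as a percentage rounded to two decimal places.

3.28%

P = D₀(1+g)/(r−g) ⇒ P(r−g) = D₀(1+g) ⇒ g(P+D₀) = P·r − D₀
g = (P·r − D₀)/(P + D₀) = ($99.63×0.108 − $7.25) / ($99.63 + $7.25) = 0.032841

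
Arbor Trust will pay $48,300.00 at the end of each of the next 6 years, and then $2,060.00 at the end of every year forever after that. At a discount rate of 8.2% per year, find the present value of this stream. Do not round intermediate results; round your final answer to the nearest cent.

PV of 6-year annuity: $48,300.00 × [1 − (1+0.082)^−6] / 0.082 = 221936.79092
Perpetuity value at year 6: $2,060.00 / 0.082 = 25121.95122
PV of perpetuity: 25121.95122 / (1+0.082)^6 = 15656.32411
Total PV = 221936.79092 + 15656.32411 = 237593.11503

$237593.12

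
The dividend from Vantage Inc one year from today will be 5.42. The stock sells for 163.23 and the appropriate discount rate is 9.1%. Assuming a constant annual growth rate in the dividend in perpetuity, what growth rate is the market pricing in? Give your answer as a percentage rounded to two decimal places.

5.78%

P = D₁/(r−g) ⇒ g = r − D₁/P = 0.091 − 5.42/163.23 = 0.057795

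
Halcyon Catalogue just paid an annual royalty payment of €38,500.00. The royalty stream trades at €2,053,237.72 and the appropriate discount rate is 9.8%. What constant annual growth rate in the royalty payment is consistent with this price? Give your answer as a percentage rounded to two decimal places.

P = D₀(1+g)/(r−g) ⇒ P(r−g) = D₀(1+g) ⇒ g(P+D₀) = P·r − D₀
g = (P·r − D₀)/(P + D₀) = (€2,053,237.72×0.098 − €38,500.00) / (€2,053,237.72 + €38,500.00) = 0.077790

7.78%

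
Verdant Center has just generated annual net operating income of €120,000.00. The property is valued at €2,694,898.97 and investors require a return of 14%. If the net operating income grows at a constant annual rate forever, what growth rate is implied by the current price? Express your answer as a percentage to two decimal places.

9.14%

P = D₀(1+g)/(r−g) ⇒ P(r−g) = D₀(1+g) ⇒ g(P+D₀) = P·r − D₀
g = (P·r − D₀)/(P + D₀) = (€2,694,898.97×0.14 − €120,000.00) / (€2,694,898.97 + €120,000.00) = 0.091401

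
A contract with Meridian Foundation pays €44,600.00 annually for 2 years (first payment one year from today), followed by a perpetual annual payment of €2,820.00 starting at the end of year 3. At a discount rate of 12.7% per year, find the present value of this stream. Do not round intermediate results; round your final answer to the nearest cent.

€92170.89

PV of 2-year annuity: €44,600.00 × [1 − (1+0.127)^−2] / 0.127 = 74688.63399
Perpetuity value at year 2: €2,820.00 / 0.127 = 22204.72441
PV of perpetuity: 22204.72441 / (1+0.127)^2 = 17482.25921
Total PV = 74688.63399 + 17482.25921 = 92170.89320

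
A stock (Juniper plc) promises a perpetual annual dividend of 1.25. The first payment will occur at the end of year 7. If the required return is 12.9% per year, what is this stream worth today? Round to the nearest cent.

Value at end of year 6: C / r = 1.25 / 0.129 = 9.6899
Discount to today: PV = 9.6899 / (1 + 0.129)^6 = 9.6899 / 2.070922 = 4.68

4.68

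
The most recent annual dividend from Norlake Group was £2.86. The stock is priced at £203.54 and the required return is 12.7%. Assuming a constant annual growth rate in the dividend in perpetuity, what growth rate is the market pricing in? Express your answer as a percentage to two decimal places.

P = D₀(1+g)/(r−g) ⇒ P(r−g) = D₀(1+g) ⇒ g(P+D₀) = P·r − D₀
g = (P·r − D₀)/(P + D₀) = (£203.54×0.127 − £2.86) / (£203.54 + £2.86) = 0.111384

11.14%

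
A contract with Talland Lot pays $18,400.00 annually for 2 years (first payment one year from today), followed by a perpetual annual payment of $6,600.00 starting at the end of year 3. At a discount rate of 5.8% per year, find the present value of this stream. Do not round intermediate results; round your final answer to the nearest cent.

$135487.92

PV of 2-year annuity: $18,400.00 × [1 − (1+0.058)^−2] / 0.058 = 33829.21016
Perpetuity value at year 2: $6,600.00 / 0.058 = 113793.10345
PV of perpetuity: 113793.10345 / (1+0.058)^2 = 101658.71285
Total PV = 33829.21016 + 101658.71285 = 135487.92301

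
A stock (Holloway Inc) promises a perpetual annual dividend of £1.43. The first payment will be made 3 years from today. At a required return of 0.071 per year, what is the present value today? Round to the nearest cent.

£17.56

Value at end of year 2: C / r = £1.43 / 0.071 = £20.1408
Discount to today: PV = £20.1408 / (1 + 0.071)^2 = £20.1408 / 1.147041 = £17.56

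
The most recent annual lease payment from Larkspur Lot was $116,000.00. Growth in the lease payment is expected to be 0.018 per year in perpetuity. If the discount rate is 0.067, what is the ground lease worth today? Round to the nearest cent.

$2409959.18

D₁ = D₀ × (1 + g) = $116,000.00 × 1.018 = $118,088.0000
Growing perpetuity: P = D₁ / (r − g) = $118,088.0000 / (0.067 − 0.018) = $2,409,959.18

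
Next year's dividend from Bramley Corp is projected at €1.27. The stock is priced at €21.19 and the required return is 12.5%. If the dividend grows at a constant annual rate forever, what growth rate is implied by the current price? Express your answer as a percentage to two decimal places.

6.51%

P = D₁/(r−g) ⇒ g = r − D₁/P = 0.125 − €1.27/€21.19 = 0.065066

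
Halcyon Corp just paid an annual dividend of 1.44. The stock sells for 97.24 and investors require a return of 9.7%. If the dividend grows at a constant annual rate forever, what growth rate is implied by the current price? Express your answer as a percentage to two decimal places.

P = D₀(1+g)/(r−g) ⇒ P(r−g) = D₀(1+g) ⇒ g(P+D₀) = P·r − D₀
g = (P·r − D₀)/(P + D₀) = (97.24×0.097 − 1.44) / (97.24 + 1.44) = 0.080992

8.10%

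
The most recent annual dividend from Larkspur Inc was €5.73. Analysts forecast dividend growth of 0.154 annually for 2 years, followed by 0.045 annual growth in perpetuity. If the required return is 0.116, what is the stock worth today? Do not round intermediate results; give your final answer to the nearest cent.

D_1 = 6.61242
D_2 = 7.63073
Terminal value at year 2: TV = D_2×(1+g_2)/(r−g_2) = 7.97412/0.071 = 112.31149
P_0 = D_1/(1+r)^1 + D_2/(1+r)^2 + TV/(1+r)^2
    = 5.92511 + 6.12686 + 90.17700 = 102.22897

€102.23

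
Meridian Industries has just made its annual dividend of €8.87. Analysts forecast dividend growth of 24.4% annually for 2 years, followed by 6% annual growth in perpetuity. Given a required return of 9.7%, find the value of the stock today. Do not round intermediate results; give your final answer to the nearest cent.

D_1 = 11.03428
D_2 = 13.72664
Terminal value at year 2: TV = D_2×(1+g_2)/(r−g_2) = 14.55024/0.037 = 393.24981
P_0 = D_1/(1+r)^1 + D_2/(1+r)^2 + TV/(1+r)^2
    = 10.05860 + 11.40647 + 326.77985 = 348.24491

€348.24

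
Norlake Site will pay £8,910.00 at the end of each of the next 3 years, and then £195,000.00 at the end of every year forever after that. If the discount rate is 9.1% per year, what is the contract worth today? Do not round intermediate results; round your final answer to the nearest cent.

PV of 3-year annuity: £8,910.00 × [1 − (1+0.091)^−3] / 0.091 = 22513.70007
Perpetuity value at year 3: £195,000.00 / 0.091 = 2142857.14286
PV of perpetuity: 2142857.14286 / (1+0.091)^3 = 1650133.06728
Total PV = 22513.70007 + 1650133.06728 = 1672646.76734

£1672646.77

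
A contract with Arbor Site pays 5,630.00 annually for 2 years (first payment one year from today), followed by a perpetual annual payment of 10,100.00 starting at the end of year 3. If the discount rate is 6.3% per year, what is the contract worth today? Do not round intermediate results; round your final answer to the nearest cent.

152156.52

PV of 2-year annuity: 5,630.00 × [1 − (1+0.063)^−2] / 0.063 = 10278.76871
Perpetuity value at year 2: 10,100.00 / 0.063 = 160317.46032
PV of perpetuity: 160317.46032 / (1+0.063)^2 = 141877.75091
Total PV = 10278.76871 + 141877.75091 = 152156.51962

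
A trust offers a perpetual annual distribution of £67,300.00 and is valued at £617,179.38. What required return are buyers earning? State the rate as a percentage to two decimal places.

P = C/r ⇒ r = C/P = £67,300.00/£617,179.38 = 0.109044

10.90%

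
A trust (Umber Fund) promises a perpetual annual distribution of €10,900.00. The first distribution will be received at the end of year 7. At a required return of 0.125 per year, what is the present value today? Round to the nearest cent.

€43013.16

Value at end of year 6: C / r = €10,900.00 / 0.125 = €87,200.0000
Discount to today: PV = €87,200.0000 / (1 + 0.125)^6 = €87,200.0000 / 2.027287 = €43,013.16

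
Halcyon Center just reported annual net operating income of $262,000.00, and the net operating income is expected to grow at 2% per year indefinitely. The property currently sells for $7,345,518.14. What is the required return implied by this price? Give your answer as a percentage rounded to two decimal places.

5.64%

D₁ = $262,000.00 × 1.02 = $267,240.0000
P = D₁/(r − g) ⇒ r = D₁/P + g = $267,240.0000/$7,345,518.14 + 0.02 = 0.036381 + 0.02 = 0.056381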